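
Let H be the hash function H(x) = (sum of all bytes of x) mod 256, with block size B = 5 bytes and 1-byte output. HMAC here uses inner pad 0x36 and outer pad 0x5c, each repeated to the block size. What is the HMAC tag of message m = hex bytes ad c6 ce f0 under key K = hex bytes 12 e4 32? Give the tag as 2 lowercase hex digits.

Key hex bytes 12 e4 32 is 3 bytes ≤ B = 5; zero-pad to 5 bytes: K' = 12 e4 32 00 00.
K' ⊕ ipad = 24 d2 04 36 36.  K' ⊕ opad = 4e b8 6e 5c 5c.
Inner input = (K'⊕ipad) ∥ m = 24 d2 04 36 36 ∥ ad c6 ce f0.
Inner hash: sum = 36+210+4+54+54+173+198+206+240 = 1175; mod 256 = 151 → 97.
Outer input = (K'⊕opad) ∥ inner = 4e b8 6e 5c 5c ∥ 97.
Outer hash (tag): sum = 78+184+110+92+92+151 = 707; mod 256 = 195 → c3.

c3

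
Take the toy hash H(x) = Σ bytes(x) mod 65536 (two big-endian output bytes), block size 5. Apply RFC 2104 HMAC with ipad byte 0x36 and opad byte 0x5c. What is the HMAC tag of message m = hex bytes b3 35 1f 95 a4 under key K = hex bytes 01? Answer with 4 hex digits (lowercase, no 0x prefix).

Key hex bytes 01 is 1 byte ≤ B = 5; zero-pad to 5 bytes: K' = 01 00 00 00 00.
K' ⊕ ipad = 37 36 36 36 36.  K' ⊕ opad = 5d 5c 5c 5c 5c.
Inner input = (K'⊕ipad) ∥ m = 37 36 36 36 36 ∥ b3 35 1f 95 a4.
Inner hash: sum = 55+54+54+54+54+179+53+31+149+164 = 847 → 03 4f.
Outer input = (K'⊕opad) ∥ inner = 5d 5c 5c 5c 5c ∥ 03 4f.
Outer hash (tag): sum = 93+92+92+92+92+3+79 = 543 → 02 1f.

021f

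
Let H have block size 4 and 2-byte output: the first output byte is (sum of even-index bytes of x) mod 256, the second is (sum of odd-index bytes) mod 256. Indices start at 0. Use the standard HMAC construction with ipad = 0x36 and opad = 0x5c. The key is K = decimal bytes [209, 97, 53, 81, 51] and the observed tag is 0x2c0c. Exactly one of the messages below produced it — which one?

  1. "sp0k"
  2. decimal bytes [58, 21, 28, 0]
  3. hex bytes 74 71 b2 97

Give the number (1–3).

3

Key decimal bytes [209, 97, 53, 81, 51] = d1 61 35 51 33 is 5 bytes > B = 4, so hash it first: H(key) = 39 b2, then zero-pad to 4 bytes: K' = 39 b2 00 00.
K' ⊕ ipad = 0f 84 36 36; K' ⊕ opad = 65 ee 5c 5c.
m1: inner = H(0f 84 36 36 73 70 30 6b) = e8 95; tag = H(65 ee 5c 5c e8 95) = a9df
m2: inner = H(0f 84 36 36 3a 15 1c 00) = 9b cf; tag = H(65 ee 5c 5c 9b cf) = 5c19
m3: inner = H(0f 84 36 36 74 71 b2 97) = 6b c2; tag = H(65 ee 5c 5c 6b c2) = 2c0c ← matches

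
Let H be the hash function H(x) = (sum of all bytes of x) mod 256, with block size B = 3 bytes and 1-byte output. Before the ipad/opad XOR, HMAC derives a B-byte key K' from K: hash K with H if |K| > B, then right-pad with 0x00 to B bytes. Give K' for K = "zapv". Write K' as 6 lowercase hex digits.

c10000

|K| = 4 > B = 3, so first hash the key.
H(K): sum = 122+97+112+118 = 449; mod 256 = 193 → c1.
Zero-pad H(K) = c1 to 3 bytes: K' = c1 00 00.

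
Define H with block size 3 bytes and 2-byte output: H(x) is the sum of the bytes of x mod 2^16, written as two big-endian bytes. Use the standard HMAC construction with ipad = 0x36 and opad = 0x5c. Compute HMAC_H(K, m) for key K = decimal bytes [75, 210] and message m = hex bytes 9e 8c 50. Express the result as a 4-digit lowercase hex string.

0115

Key decimal bytes [75, 210] = 4b d2 is 2 bytes ≤ B = 3; zero-pad to 3 bytes: K' = 4b d2 00.
K' ⊕ ipad = 7d e4 36.  K' ⊕ opad = 17 8e 5c.
Inner input = (K'⊕ipad) ∥ m = 7d e4 36 ∥ 9e 8c 50.
Inner hash: sum = 125+228+54+158+140+80 = 785 → 03 11.
Outer input = (K'⊕opad) ∥ inner = 17 8e 5c ∥ 03 11.
Outer hash (tag): sum = 23+142+92+3+17 = 277 → 01 15.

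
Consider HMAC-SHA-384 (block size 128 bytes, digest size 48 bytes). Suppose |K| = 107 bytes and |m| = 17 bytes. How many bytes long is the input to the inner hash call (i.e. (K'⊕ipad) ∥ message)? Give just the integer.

145

Key is 107 ≤ 128 bytes, zero-padded: |K'| = 128.
Inner input = (K'⊕ipad) ∥ m → 128 + 17 = 145 bytes.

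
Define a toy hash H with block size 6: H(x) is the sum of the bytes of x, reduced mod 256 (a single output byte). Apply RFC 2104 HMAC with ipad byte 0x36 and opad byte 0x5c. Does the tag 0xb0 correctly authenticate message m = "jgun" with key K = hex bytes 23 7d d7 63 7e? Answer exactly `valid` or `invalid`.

valid

Key hex bytes 23 7d d7 63 7e is 5 bytes ≤ B = 6; zero-pad to 6 bytes: K' = 23 7d d7 63 7e 00.
K' ⊕ ipad = 15 4b e1 55 48 36; K' ⊕ opad = 7f 21 8b 3f 22 5c.
Inner hash: sum = 21+75+225+85+72+54+106+103+117+110 = 968; mod 256 = 200 → c8.
Outer hash (recomputed tag): sum = 127+33+139+63+34+92+200 = 688; mod 256 = 176 → b0.
Recomputed tag = b0; claimed = b0 → match.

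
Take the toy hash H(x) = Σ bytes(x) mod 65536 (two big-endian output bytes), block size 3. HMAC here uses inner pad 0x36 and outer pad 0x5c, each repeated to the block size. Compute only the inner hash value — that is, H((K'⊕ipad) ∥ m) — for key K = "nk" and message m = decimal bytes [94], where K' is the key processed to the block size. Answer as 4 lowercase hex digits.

Key "nk" = 6e 6b is 2 bytes ≤ B = 3; zero-pad to 3 bytes: K' = 6e 6b 00.
K' ⊕ ipad = 58 5d 36.
Inner input = 58 5d 36 ∥ 5e.
Inner hash: sum = 88+93+54+94 = 329 → 01 49.

0149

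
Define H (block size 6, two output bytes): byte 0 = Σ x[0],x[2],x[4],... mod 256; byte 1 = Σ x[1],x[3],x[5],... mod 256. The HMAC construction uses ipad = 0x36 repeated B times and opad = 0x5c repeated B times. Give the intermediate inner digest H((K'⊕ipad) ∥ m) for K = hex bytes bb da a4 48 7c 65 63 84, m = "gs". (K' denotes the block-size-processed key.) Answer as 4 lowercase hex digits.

Key hex bytes bb da a4 48 7c 65 63 84 is 8 bytes > B = 6, so hash it first: H(key) = 3e 0b, then zero-pad to 6 bytes: K' = 3e 0b 00 00 00 00.
K' ⊕ ipad = 08 3d 36 36 36 36.
Inner input = 08 3d 36 36 36 36 ∥ 67 73.
Inner hash: even-index sum = 219 mod 256 = 219; odd-index sum = 284 mod 256 = 28 → db 1c.

db1c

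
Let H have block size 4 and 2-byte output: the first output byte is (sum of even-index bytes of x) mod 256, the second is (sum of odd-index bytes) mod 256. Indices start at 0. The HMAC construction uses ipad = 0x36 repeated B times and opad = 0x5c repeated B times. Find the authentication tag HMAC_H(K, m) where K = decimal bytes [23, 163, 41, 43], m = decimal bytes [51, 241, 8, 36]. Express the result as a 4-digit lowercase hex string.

Key decimal bytes [23, 163, 41, 43] = 17 a3 29 2b is exactly B = 4 bytes: K' = 17 a3 29 2b.
K' ⊕ ipad = 21 95 1f 1d.  K' ⊕ opad = 4b ff 75 77.
Inner input = (K'⊕ipad) ∥ m = 21 95 1f 1d ∥ 33 f1 08 24.
Inner hash: even-index sum = 123 mod 256 = 123; odd-index sum = 455 mod 256 = 199 → 7b c7.
Outer input = (K'⊕opad) ∥ inner = 4b ff 75 77 ∥ 7b c7.
Outer hash (tag): even-index sum = 315 mod 256 = 59; odd-index sum = 573 mod 256 = 61 → 3b 3d.

3b3d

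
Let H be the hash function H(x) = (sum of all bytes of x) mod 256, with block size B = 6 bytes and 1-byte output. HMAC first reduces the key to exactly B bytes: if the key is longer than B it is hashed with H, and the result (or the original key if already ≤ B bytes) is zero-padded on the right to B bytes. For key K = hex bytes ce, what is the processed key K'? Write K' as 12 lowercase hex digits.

ce0000000000

Key hex bytes ce is 1 byte ≤ B = 6; zero-pad to 6 bytes: K' = ce 00 00 00 00 00.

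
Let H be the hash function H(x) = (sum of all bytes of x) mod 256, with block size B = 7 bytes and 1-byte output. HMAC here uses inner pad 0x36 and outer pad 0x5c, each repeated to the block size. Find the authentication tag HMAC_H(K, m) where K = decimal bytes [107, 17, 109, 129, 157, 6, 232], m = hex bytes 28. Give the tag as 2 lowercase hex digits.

d8

Key decimal bytes [107, 17, 109, 129, 157, 6, 232] = 6b 11 6d 81 9d 06 e8 is exactly B = 7 bytes: K' = 6b 11 6d 81 9d 06 e8.
K' ⊕ ipad = 5d 27 5b b7 ab 30 de.  K' ⊕ opad = 37 4d 31 dd c1 5a b4.
Inner input = (K'⊕ipad) ∥ m = 5d 27 5b b7 ab 30 de ∥ 28.
Inner hash: sum = 93+39+91+183+171+48+222+40 = 887; mod 256 = 119 → 77.
Outer input = (K'⊕opad) ∥ inner = 37 4d 31 dd c1 5a b4 ∥ 77.
Outer hash (tag): sum = 55+77+49+221+193+90+180+119 = 984; mod 256 = 216 → d8.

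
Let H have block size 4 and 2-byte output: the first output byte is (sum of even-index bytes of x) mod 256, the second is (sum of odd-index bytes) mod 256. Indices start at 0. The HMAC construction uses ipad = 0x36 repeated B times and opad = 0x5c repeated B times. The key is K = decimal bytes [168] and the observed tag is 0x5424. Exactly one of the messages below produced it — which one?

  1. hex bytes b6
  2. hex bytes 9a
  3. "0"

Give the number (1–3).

Key decimal bytes [168] = a8 is 1 byte ≤ B = 4; zero-pad to 4 bytes: K' = a8 00 00 00.
K' ⊕ ipad = 9e 36 36 36; K' ⊕ opad = f4 5c 5c 5c.
m1: inner = H(9e 36 36 36 b6) = 8a 6c; tag = H(f4 5c 5c 5c 8a 6c) = da24
m2: inner = H(9e 36 36 36 9a) = 6e 6c; tag = H(f4 5c 5c 5c 6e 6c) = be24
m3: inner = H(9e 36 36 36 30) = 04 6c; tag = H(f4 5c 5c 5c 04 6c) = 5424 ← matches

3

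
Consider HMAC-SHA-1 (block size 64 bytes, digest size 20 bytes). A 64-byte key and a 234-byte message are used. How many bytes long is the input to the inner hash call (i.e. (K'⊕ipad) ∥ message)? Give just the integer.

298

Key is 64 ≤ 64 bytes, zero-padded: |K'| = 64.
Inner input = (K'⊕ipad) ∥ m → 64 + 234 = 298 bytes.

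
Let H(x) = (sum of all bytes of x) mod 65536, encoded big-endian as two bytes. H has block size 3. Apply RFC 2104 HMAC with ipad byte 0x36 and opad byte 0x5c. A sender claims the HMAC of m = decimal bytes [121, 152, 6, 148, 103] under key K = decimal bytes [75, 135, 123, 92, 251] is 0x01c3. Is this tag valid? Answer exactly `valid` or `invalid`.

Key decimal bytes [75, 135, 123, 92, 251] = 4b 87 7b 5c fb is 5 bytes > B = 3, so hash it first: H(key) = 02 a4, then zero-pad to 3 bytes: K' = 02 a4 00.
K' ⊕ ipad = 34 92 36; K' ⊕ opad = 5e f8 5c.
Inner hash: sum = 52+146+54+121+152+6+148+103 = 782 → 03 0e.
Outer hash (recomputed tag): sum = 94+248+92+3+14 = 451 → 01 c3.
Recomputed tag = 01c3; claimed = 01c3 → match.

valid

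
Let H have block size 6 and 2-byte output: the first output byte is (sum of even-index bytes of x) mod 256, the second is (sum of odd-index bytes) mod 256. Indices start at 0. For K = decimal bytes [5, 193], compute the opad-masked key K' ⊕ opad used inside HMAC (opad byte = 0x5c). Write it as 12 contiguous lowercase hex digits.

Key decimal bytes [5, 193] = 05 c1 is 2 bytes ≤ B = 6; zero-pad to 6 bytes: K' = 05 c1 00 00 00 00.
XOR each byte with 0x5c: 05⊕5c=59, c1⊕5c=9d, 00⊕5c=5c, 00⊕5c=5c, 00⊕5c=5c, 00⊕5c=5c.

599d5c5c5c5c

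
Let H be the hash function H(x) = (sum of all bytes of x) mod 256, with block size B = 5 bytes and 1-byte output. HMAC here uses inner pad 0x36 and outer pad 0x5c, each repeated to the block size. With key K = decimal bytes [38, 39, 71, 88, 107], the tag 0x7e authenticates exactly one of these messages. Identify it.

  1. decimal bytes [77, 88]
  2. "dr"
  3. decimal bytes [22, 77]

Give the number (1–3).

2

Key decimal bytes [38, 39, 71, 88, 107] = 26 27 47 58 6b is exactly B = 5 bytes: K' = 26 27 47 58 6b.
K' ⊕ ipad = 10 11 71 6e 5d; K' ⊕ opad = 7a 7b 1b 04 37.
m1: inner = H(10 11 71 6e 5d 4d 58) = 02; tag = H(7a 7b 1b 04 37 02) = 4d
m2: inner = H(10 11 71 6e 5d 64 72) = 33; tag = H(7a 7b 1b 04 37 33) = 7e ← matches
m3: inner = H(10 11 71 6e 5d 16 4d) = c0; tag = H(7a 7b 1b 04 37 c0) = 0b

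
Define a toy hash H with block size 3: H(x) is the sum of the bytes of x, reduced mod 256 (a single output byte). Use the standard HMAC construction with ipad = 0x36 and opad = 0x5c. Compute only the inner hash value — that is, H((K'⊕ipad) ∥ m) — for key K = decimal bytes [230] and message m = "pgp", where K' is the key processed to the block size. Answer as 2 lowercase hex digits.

83

Key decimal bytes [230] = e6 is 1 byte ≤ B = 3; zero-pad to 3 bytes: K' = e6 00 00.
K' ⊕ ipad = d0 36 36.
Inner input = d0 36 36 ∥ 70 67 70.
Inner hash: sum = 208+54+54+112+103+112 = 643; mod 256 = 131 → 83.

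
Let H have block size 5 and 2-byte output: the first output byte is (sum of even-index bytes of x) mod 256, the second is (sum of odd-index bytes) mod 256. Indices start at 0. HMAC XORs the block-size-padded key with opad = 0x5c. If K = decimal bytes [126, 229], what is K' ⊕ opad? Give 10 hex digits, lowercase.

Key decimal bytes [126, 229] = 7e e5 is 2 bytes ≤ B = 5; zero-pad to 5 bytes: K' = 7e e5 00 00 00.
XOR each byte with 0x5c: 7e⊕5c=22, e5⊕5c=b9, 00⊕5c=5c, 00⊕5c=5c, 00⊕5c=5c.

22b95c5c5c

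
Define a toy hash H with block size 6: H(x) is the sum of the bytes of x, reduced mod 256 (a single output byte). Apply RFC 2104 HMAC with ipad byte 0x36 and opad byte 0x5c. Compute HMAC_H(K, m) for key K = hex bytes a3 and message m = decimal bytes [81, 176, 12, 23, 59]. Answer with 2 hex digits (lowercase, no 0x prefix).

Key hex bytes a3 is 1 byte ≤ B = 6; zero-pad to 6 bytes: K' = a3 00 00 00 00 00.
K' ⊕ ipad = 95 36 36 36 36 36.  K' ⊕ opad = ff 5c 5c 5c 5c 5c.
Inner input = (K'⊕ipad) ∥ m = 95 36 36 36 36 36 ∥ 51 b0 0c 17 3b.
Inner hash: sum = 149+54+54+54+54+54+81+176+12+23+59 = 770; mod 256 = 2 → 02.
Outer input = (K'⊕opad) ∥ inner = ff 5c 5c 5c 5c 5c ∥ 02.
Outer hash (tag): sum = 255+92+92+92+92+92+2 = 717; mod 256 = 205 → cd.

cd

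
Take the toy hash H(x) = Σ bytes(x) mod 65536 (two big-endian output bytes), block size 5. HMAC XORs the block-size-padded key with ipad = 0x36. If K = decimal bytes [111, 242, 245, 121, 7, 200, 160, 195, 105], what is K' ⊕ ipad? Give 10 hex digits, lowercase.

Key decimal bytes [111, 242, 245, 121, 7, 200, 160, 195, 105] = 6f f2 f5 79 07 c8 a0 c3 69 is 9 bytes > B = 5, so hash it first: H(key) = 05 6a, then zero-pad to 5 bytes: K' = 05 6a 00 00 00.
XOR each byte with 0x36: 05⊕36=33, 6a⊕36=5c, 00⊕36=36, 00⊕36=36, 00⊕36=36.

335c363636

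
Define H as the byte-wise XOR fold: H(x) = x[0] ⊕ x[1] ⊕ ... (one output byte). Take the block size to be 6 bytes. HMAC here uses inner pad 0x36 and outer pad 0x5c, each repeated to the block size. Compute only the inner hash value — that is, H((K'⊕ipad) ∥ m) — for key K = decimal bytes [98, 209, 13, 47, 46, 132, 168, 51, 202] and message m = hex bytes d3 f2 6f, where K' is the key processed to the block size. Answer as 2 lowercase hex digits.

24

Key decimal bytes [98, 209, 13, 47, 46, 132, 168, 51, 202] = 62 d1 0d 2f 2e 84 a8 33 ca is 9 bytes > B = 6, so hash it first: H(key) = 6a, then zero-pad to 6 bytes: K' = 6a 00 00 00 00 00.
K' ⊕ ipad = 5c 36 36 36 36 36.
Inner input = 5c 36 36 36 36 36 ∥ d3 f2 6f.
Inner hash: XOR 5c⊕36⊕36⊕36⊕36⊕36⊕d3⊕f2⊕6f = 24.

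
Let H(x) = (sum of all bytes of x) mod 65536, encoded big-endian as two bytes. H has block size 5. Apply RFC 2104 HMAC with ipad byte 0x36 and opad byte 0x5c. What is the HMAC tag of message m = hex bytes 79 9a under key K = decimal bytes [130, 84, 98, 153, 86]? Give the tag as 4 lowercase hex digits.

Key decimal bytes [130, 84, 98, 153, 86] = 82 54 62 99 56 is exactly B = 5 bytes: K' = 82 54 62 99 56.
K' ⊕ ipad = b4 62 54 af 60.  K' ⊕ opad = de 08 3e c5 0a.
Inner input = (K'⊕ipad) ∥ m = b4 62 54 af 60 ∥ 79 9a.
Inner hash: sum = 180+98+84+175+96+121+154 = 908 → 03 8c.
Outer input = (K'⊕opad) ∥ inner = de 08 3e c5 0a ∥ 03 8c.
Outer hash (tag): sum = 222+8+62+197+10+3+140 = 642 → 02 82.

0282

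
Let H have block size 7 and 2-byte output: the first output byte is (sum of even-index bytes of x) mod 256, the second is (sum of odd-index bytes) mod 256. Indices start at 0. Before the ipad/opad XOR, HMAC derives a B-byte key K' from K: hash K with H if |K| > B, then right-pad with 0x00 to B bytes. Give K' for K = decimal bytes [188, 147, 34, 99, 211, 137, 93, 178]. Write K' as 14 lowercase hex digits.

|K| = 8 > B = 7, so first hash the key.
H(K): even-index sum = 526 mod 256 = 14; odd-index sum = 561 mod 256 = 49 → 0e 31.
Zero-pad H(K) = 0e 31 to 7 bytes: K' = 0e 31 00 00 00 00 00.

0e310000000000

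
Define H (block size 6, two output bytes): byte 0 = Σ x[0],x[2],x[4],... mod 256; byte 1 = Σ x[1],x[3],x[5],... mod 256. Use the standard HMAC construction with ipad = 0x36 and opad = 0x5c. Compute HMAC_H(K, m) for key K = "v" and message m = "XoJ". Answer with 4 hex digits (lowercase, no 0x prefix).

Key "v" = 76 is 1 byte ≤ B = 6; zero-pad to 6 bytes: K' = 76 00 00 00 00 00.
K' ⊕ ipad = 40 36 36 36 36 36.  K' ⊕ opad = 2a 5c 5c 5c 5c 5c.
Inner input = (K'⊕ipad) ∥ m = 40 36 36 36 36 36 ∥ 58 6f 4a.
Inner hash: even-index sum = 334 mod 256 = 78; odd-index sum = 273 mod 256 = 17 → 4e 11.
Outer input = (K'⊕opad) ∥ inner = 2a 5c 5c 5c 5c 5c ∥ 4e 11.
Outer hash (tag): even-index sum = 304 mod 256 = 48; odd-index sum = 293 mod 256 = 37 → 30 25.

3025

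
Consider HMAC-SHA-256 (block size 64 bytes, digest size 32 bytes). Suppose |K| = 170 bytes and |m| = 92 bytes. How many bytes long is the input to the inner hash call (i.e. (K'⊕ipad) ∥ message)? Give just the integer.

156

Key is 170 > 64 bytes, so it is hashed to 32 bytes then zero-padded to 64: |K'| = 64.
Inner input = (K'⊕ipad) ∥ m → 64 + 92 = 156 bytes.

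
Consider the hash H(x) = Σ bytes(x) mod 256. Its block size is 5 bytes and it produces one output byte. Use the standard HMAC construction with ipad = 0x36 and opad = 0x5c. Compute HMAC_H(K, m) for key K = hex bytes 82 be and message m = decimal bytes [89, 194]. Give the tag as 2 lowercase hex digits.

Key hex bytes 82 be is 2 bytes ≤ B = 5; zero-pad to 5 bytes: K' = 82 be 00 00 00.
K' ⊕ ipad = b4 88 36 36 36.  K' ⊕ opad = de e2 5c 5c 5c.
Inner input = (K'⊕ipad) ∥ m = b4 88 36 36 36 ∥ 59 c2.
Inner hash: sum = 180+136+54+54+54+89+194 = 761; mod 256 = 249 → f9.
Outer input = (K'⊕opad) ∥ inner = de e2 5c 5c 5c ∥ f9.
Outer hash (tag): sum = 222+226+92+92+92+249 = 973; mod 256 = 205 → cd.

cd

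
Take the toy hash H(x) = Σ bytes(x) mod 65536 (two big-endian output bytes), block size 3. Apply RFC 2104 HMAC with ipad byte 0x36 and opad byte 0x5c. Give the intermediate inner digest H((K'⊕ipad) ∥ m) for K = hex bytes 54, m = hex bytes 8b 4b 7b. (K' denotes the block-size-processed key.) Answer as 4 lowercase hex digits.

Key hex bytes 54 is 1 byte ≤ B = 3; zero-pad to 3 bytes: K' = 54 00 00.
K' ⊕ ipad = 62 36 36.
Inner input = 62 36 36 ∥ 8b 4b 7b.
Inner hash: sum = 98+54+54+139+75+123 = 543 → 02 1f.

021f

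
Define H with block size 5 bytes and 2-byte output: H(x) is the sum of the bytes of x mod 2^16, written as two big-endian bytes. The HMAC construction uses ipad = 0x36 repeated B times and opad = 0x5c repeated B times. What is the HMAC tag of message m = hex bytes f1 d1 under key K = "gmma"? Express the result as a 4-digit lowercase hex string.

018f

Key "gmma" = 67 6d 6d 61 is 4 bytes ≤ B = 5; zero-pad to 5 bytes: K' = 67 6d 6d 61 00.
K' ⊕ ipad = 51 5b 5b 57 36.  K' ⊕ opad = 3b 31 31 3d 5c.
Inner input = (K'⊕ipad) ∥ m = 51 5b 5b 57 36 ∥ f1 d1.
Inner hash: sum = 81+91+91+87+54+241+209 = 854 → 03 56.
Outer input = (K'⊕opad) ∥ inner = 3b 31 31 3d 5c ∥ 03 56.
Outer hash (tag): sum = 59+49+49+61+92+3+86 = 399 → 01 8f.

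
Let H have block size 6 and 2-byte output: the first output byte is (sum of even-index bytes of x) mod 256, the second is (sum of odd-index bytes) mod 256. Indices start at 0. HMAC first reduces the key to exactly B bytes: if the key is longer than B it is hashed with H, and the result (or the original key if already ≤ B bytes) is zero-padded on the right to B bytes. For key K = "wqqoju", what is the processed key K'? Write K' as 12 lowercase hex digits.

Key "wqqoju" = 77 71 71 6f 6a 75 is exactly B = 6 bytes: K' = 77 71 71 6f 6a 75.

7771716f6a75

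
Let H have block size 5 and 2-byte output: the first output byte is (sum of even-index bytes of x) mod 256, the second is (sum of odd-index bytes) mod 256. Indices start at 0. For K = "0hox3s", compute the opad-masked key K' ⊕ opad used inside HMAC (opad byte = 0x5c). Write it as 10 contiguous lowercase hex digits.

8e0f5c5c5c

Key "0hox3s" = 30 68 6f 78 33 73 is 6 bytes > B = 5, so hash it first: H(key) = d2 53, then zero-pad to 5 bytes: K' = d2 53 00 00 00.
XOR each byte with 0x5c: d2⊕5c=8e, 53⊕5c=0f, 00⊕5c=5c, 00⊕5c=5c, 00⊕5c=5c.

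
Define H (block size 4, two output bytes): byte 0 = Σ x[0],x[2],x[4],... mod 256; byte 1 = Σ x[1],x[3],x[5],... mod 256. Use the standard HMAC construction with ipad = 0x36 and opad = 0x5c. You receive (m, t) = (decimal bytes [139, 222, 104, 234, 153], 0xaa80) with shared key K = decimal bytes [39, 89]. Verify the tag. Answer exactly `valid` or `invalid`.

invalid

Key decimal bytes [39, 89] = 27 59 is 2 bytes ≤ B = 4; zero-pad to 4 bytes: K' = 27 59 00 00.
K' ⊕ ipad = 11 6f 36 36; K' ⊕ opad = 7b 05 5c 5c.
Inner hash: even-index sum = 467 mod 256 = 211; odd-index sum = 621 mod 256 = 109 → d3 6d.
Outer hash (recomputed tag): even-index sum = 426 mod 256 = 170; odd-index sum = 206 mod 256 = 206 → aa ce.
Recomputed tag = aace; claimed = aa80 → mismatch.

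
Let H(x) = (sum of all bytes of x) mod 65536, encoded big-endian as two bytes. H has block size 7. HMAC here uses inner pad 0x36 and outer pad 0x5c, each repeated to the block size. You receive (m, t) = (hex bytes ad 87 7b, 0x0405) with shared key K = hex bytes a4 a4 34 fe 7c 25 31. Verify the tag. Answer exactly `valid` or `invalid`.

Key hex bytes a4 a4 34 fe 7c 25 31 is exactly B = 7 bytes: K' = a4 a4 34 fe 7c 25 31.
K' ⊕ ipad = 92 92 02 c8 4a 13 07; K' ⊕ opad = f8 f8 68 a2 20 79 6d.
Inner hash: sum = 146+146+2+200+74+19+7+173+135+123 = 1025 → 04 01.
Outer hash (recomputed tag): sum = 248+248+104+162+32+121+109+4+1 = 1029 → 04 05.
Recomputed tag = 0405; claimed = 0405 → match.

valid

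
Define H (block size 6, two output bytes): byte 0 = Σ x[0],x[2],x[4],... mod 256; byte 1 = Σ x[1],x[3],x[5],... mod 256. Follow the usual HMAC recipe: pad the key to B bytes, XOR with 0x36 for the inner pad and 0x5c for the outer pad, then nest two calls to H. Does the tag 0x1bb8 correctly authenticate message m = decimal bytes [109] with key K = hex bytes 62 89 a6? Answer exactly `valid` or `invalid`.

Key hex bytes 62 89 a6 is 3 bytes ≤ B = 6; zero-pad to 6 bytes: K' = 62 89 a6 00 00 00.
K' ⊕ ipad = 54 bf 90 36 36 36; K' ⊕ opad = 3e d5 fa 5c 5c 5c.
Inner hash: even-index sum = 391 mod 256 = 135; odd-index sum = 299 mod 256 = 43 → 87 2b.
Outer hash (recomputed tag): even-index sum = 539 mod 256 = 27; odd-index sum = 440 mod 256 = 184 → 1b b8.
Recomputed tag = 1bb8; claimed = 1bb8 → match.

valid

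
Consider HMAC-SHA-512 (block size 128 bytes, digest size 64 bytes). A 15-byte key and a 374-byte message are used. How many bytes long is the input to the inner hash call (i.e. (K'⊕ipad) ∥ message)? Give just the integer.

Key is 15 ≤ 128 bytes, zero-padded: |K'| = 128.
Inner input = (K'⊕ipad) ∥ m → 128 + 374 = 502 bytes.

502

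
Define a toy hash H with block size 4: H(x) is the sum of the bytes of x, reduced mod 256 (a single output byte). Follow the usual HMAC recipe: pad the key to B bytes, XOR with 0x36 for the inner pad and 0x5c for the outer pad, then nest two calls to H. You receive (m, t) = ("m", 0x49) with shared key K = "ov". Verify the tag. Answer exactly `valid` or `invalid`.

invalid

Key "ov" = 6f 76 is 2 bytes ≤ B = 4; zero-pad to 4 bytes: K' = 6f 76 00 00.
K' ⊕ ipad = 59 40 36 36; K' ⊕ opad = 33 2a 5c 5c.
Inner hash: sum = 89+64+54+54+109 = 370; mod 256 = 114 → 72.
Outer hash (recomputed tag): sum = 51+42+92+92+114 = 391; mod 256 = 135 → 87.
Recomputed tag = 87; claimed = 49 → mismatch.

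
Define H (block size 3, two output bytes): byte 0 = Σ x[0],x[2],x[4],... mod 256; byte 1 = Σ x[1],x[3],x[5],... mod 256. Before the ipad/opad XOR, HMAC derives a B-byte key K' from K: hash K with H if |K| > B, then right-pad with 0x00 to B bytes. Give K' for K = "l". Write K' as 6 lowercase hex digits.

6c0000

Key "l" = 6c is 1 byte ≤ B = 3; zero-pad to 3 bytes: K' = 6c 00 00.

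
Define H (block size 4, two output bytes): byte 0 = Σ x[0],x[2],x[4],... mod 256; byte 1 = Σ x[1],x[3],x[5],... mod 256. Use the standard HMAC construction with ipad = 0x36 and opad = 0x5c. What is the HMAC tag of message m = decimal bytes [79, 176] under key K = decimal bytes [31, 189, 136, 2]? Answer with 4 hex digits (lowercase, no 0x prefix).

Key decimal bytes [31, 189, 136, 2] = 1f bd 88 02 is exactly B = 4 bytes: K' = 1f bd 88 02.
K' ⊕ ipad = 29 8b be 34.  K' ⊕ opad = 43 e1 d4 5e.
Inner input = (K'⊕ipad) ∥ m = 29 8b be 34 ∥ 4f b0.
Inner hash: even-index sum = 310 mod 256 = 54; odd-index sum = 367 mod 256 = 111 → 36 6f.
Outer input = (K'⊕opad) ∥ inner = 43 e1 d4 5e ∥ 36 6f.
Outer hash (tag): even-index sum = 333 mod 256 = 77; odd-index sum = 430 mod 256 = 174 → 4d ae.

4dae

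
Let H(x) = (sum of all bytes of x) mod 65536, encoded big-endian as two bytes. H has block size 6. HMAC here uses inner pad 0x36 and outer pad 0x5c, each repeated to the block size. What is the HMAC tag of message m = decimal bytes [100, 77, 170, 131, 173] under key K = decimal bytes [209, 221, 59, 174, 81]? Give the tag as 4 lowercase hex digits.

0374

Key decimal bytes [209, 221, 59, 174, 81] = d1 dd 3b ae 51 is 5 bytes ≤ B = 6; zero-pad to 6 bytes: K' = d1 dd 3b ae 51 00.
K' ⊕ ipad = e7 eb 0d 98 67 36.  K' ⊕ opad = 8d 81 67 f2 0d 5c.
Inner input = (K'⊕ipad) ∥ m = e7 eb 0d 98 67 36 ∥ 64 4d aa 83 ad.
Inner hash: sum = 231+235+13+152+103+54+100+77+170+131+173 = 1439 → 05 9f.
Outer input = (K'⊕opad) ∥ inner = 8d 81 67 f2 0d 5c ∥ 05 9f.
Outer hash (tag): sum = 141+129+103+242+13+92+5+159 = 884 → 03 74.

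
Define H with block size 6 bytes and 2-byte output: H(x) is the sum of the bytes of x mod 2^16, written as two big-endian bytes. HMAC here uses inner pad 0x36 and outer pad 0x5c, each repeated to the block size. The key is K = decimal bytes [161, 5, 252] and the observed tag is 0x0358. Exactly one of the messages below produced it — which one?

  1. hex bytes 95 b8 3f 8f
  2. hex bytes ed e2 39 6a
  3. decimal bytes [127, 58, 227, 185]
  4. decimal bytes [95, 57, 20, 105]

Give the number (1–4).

4

Key decimal bytes [161, 5, 252] = a1 05 fc is 3 bytes ≤ B = 6; zero-pad to 6 bytes: K' = a1 05 fc 00 00 00.
K' ⊕ ipad = 97 33 ca 36 36 36; K' ⊕ opad = fd 59 a0 5c 5c 5c.
m1: inner = H(97 33 ca 36 36 36 95 b8 3f 8f) = 04 51; tag = H(fd 59 a0 5c 5c 5c 04 51) = 035f
m2: inner = H(97 33 ca 36 36 36 ed e2 39 6a) = 04 a8; tag = H(fd 59 a0 5c 5c 5c 04 a8) = 03b6
m3: inner = H(97 33 ca 36 36 36 7f 3a e3 b9) = 04 8b; tag = H(fd 59 a0 5c 5c 5c 04 8b) = 0399
m4: inner = H(97 33 ca 36 36 36 5f 39 14 69) = 03 4b; tag = H(fd 59 a0 5c 5c 5c 03 4b) = 0358 ← matches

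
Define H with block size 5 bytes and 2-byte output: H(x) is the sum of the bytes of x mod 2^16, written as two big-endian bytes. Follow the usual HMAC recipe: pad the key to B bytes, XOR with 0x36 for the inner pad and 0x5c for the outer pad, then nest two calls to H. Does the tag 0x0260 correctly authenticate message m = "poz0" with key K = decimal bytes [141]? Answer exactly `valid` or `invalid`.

Key decimal bytes [141] = 8d is 1 byte ≤ B = 5; zero-pad to 5 bytes: K' = 8d 00 00 00 00.
K' ⊕ ipad = bb 36 36 36 36; K' ⊕ opad = d1 5c 5c 5c 5c.
Inner hash: sum = 187+54+54+54+54+112+111+122+48 = 796 → 03 1c.
Outer hash (recomputed tag): sum = 209+92+92+92+92+3+28 = 608 → 02 60.
Recomputed tag = 0260; claimed = 0260 → match.

valid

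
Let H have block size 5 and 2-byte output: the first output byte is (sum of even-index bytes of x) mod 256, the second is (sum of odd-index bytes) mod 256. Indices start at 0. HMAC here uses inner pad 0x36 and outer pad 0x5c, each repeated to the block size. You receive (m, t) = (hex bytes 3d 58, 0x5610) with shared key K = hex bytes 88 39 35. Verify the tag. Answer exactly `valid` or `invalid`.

Key hex bytes 88 39 35 is 3 bytes ≤ B = 5; zero-pad to 5 bytes: K' = 88 39 35 00 00.
K' ⊕ ipad = be 0f 03 36 36; K' ⊕ opad = d4 65 69 5c 5c.
Inner hash: even-index sum = 335 mod 256 = 79; odd-index sum = 130 mod 256 = 130 → 4f 82.
Outer hash (recomputed tag): even-index sum = 539 mod 256 = 27; odd-index sum = 272 mod 256 = 16 → 1b 10.
Recomputed tag = 1b10; claimed = 5610 → mismatch.

invalid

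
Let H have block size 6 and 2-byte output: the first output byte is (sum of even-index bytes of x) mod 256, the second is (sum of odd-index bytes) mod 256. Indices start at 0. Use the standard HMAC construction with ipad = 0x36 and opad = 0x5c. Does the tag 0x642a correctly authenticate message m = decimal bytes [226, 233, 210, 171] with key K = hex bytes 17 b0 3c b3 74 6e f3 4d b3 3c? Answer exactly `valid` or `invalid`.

valid

Key hex bytes 17 b0 3c b3 74 6e f3 4d b3 3c is 10 bytes > B = 6, so hash it first: H(key) = 6d 5a, then zero-pad to 6 bytes: K' = 6d 5a 00 00 00 00.
K' ⊕ ipad = 5b 6c 36 36 36 36; K' ⊕ opad = 31 06 5c 5c 5c 5c.
Inner hash: even-index sum = 635 mod 256 = 123; odd-index sum = 620 mod 256 = 108 → 7b 6c.
Outer hash (recomputed tag): even-index sum = 356 mod 256 = 100; odd-index sum = 298 mod 256 = 42 → 64 2a.
Recomputed tag = 642a; claimed = 642a → match.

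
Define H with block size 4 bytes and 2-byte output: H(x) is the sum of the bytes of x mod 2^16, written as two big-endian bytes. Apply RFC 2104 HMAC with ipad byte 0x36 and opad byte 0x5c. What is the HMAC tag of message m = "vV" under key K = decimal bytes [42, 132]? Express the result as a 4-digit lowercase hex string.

020e

Key decimal bytes [42, 132] = 2a 84 is 2 bytes ≤ B = 4; zero-pad to 4 bytes: K' = 2a 84 00 00.
K' ⊕ ipad = 1c b2 36 36.  K' ⊕ opad = 76 d8 5c 5c.
Inner input = (K'⊕ipad) ∥ m = 1c b2 36 36 ∥ 76 56.
Inner hash: sum = 28+178+54+54+118+86 = 518 → 02 06.
Outer input = (K'⊕opad) ∥ inner = 76 d8 5c 5c ∥ 02 06.
Outer hash (tag): sum = 118+216+92+92+2+6 = 526 → 02 0e.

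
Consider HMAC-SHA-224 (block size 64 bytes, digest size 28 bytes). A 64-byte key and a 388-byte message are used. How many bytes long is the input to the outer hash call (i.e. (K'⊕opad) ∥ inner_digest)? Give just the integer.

92

Key is 64 ≤ 64 bytes, zero-padded: |K'| = 64.
Outer input = (K'⊕opad) ∥ H(inner) → 64 + 28 = 92 bytes.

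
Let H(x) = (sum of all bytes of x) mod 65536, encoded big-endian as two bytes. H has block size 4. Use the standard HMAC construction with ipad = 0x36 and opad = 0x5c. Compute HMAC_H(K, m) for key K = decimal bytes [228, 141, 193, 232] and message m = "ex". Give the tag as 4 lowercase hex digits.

031d

Key decimal bytes [228, 141, 193, 232] = e4 8d c1 e8 is exactly B = 4 bytes: K' = e4 8d c1 e8.
K' ⊕ ipad = d2 bb f7 de.  K' ⊕ opad = b8 d1 9d b4.
Inner input = (K'⊕ipad) ∥ m = d2 bb f7 de ∥ 65 78.
Inner hash: sum = 210+187+247+222+101+120 = 1087 → 04 3f.
Outer input = (K'⊕opad) ∥ inner = b8 d1 9d b4 ∥ 04 3f.
Outer hash (tag): sum = 184+209+157+180+4+63 = 797 → 03 1d.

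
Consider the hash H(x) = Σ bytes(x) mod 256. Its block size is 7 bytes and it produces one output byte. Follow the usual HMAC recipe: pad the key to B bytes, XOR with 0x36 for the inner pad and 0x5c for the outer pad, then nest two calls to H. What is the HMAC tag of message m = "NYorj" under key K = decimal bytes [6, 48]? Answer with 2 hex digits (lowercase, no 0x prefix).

Key decimal bytes [6, 48] = 06 30 is 2 bytes ≤ B = 7; zero-pad to 7 bytes: K' = 06 30 00 00 00 00 00.
K' ⊕ ipad = 30 06 36 36 36 36 36.  K' ⊕ opad = 5a 6c 5c 5c 5c 5c 5c.
Inner input = (K'⊕ipad) ∥ m = 30 06 36 36 36 36 36 ∥ 4e 59 6f 72 6a.
Inner hash: sum = 48+6+54+54+54+54+54+78+89+111+114+106 = 822; mod 256 = 54 → 36.
Outer input = (K'⊕opad) ∥ inner = 5a 6c 5c 5c 5c 5c 5c ∥ 36.
Outer hash (tag): sum = 90+108+92+92+92+92+92+54 = 712; mod 256 = 200 → c8.

c8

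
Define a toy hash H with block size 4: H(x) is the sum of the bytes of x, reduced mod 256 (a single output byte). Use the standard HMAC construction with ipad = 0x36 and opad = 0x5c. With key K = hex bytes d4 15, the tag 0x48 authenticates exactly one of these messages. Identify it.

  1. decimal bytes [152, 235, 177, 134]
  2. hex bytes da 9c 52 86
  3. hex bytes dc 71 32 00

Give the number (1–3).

2

Key hex bytes d4 15 is 2 bytes ≤ B = 4; zero-pad to 4 bytes: K' = d4 15 00 00.
K' ⊕ ipad = e2 23 36 36; K' ⊕ opad = 88 49 5c 5c.
m1: inner = H(e2 23 36 36 98 eb b1 86) = 2b; tag = H(88 49 5c 5c 2b) = b4
m2: inner = H(e2 23 36 36 da 9c 52 86) = bf; tag = H(88 49 5c 5c bf) = 48 ← matches
m3: inner = H(e2 23 36 36 dc 71 32 00) = f0; tag = H(88 49 5c 5c f0) = 79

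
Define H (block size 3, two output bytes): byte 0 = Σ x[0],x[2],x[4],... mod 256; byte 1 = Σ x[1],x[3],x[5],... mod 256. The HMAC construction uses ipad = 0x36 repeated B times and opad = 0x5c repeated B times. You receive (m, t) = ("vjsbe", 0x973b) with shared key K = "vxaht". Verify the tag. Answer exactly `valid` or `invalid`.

valid

Key "vxaht" = 76 78 61 68 74 is 5 bytes > B = 3, so hash it first: H(key) = 4b e0, then zero-pad to 3 bytes: K' = 4b e0 00.
K' ⊕ ipad = 7d d6 36; K' ⊕ opad = 17 bc 5c.
Inner hash: even-index sum = 383 mod 256 = 127; odd-index sum = 548 mod 256 = 36 → 7f 24.
Outer hash (recomputed tag): even-index sum = 151 mod 256 = 151; odd-index sum = 315 mod 256 = 59 → 97 3b.
Recomputed tag = 973b; claimed = 973b → match.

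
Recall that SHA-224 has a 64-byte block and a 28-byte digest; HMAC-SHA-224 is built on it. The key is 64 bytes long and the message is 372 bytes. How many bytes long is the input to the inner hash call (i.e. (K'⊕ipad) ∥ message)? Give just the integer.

Key is 64 ≤ 64 bytes, zero-padded: |K'| = 64.
Inner input = (K'⊕ipad) ∥ m → 64 + 372 = 436 bytes.

436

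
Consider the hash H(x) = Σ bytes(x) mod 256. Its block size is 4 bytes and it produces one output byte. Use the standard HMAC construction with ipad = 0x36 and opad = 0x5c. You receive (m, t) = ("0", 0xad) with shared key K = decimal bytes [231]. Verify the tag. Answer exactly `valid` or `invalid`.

invalid

Key decimal bytes [231] = e7 is 1 byte ≤ B = 4; zero-pad to 4 bytes: K' = e7 00 00 00.
K' ⊕ ipad = d1 36 36 36; K' ⊕ opad = bb 5c 5c 5c.
Inner hash: sum = 209+54+54+54+48 = 419; mod 256 = 163 → a3.
Outer hash (recomputed tag): sum = 187+92+92+92+163 = 626; mod 256 = 114 → 72.
Recomputed tag = 72; claimed = ad → mismatch.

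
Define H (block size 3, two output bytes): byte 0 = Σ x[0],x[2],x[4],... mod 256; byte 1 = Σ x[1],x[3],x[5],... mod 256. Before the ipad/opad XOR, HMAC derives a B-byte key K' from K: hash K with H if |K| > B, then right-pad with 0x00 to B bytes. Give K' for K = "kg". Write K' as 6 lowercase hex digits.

Key "kg" = 6b 67 is 2 bytes ≤ B = 3; zero-pad to 3 bytes: K' = 6b 67 00.

6b6700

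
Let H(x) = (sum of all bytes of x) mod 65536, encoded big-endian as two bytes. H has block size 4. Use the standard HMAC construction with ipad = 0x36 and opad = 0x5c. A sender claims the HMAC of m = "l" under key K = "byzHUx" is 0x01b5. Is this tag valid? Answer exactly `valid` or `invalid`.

valid

Key "byzHUx" = 62 79 7a 48 55 78 is 6 bytes > B = 4, so hash it first: H(key) = 02 6a, then zero-pad to 4 bytes: K' = 02 6a 00 00.
K' ⊕ ipad = 34 5c 36 36; K' ⊕ opad = 5e 36 5c 5c.
Inner hash: sum = 52+92+54+54+108 = 360 → 01 68.
Outer hash (recomputed tag): sum = 94+54+92+92+1+104 = 437 → 01 b5.
Recomputed tag = 01b5; claimed = 01b5 → match.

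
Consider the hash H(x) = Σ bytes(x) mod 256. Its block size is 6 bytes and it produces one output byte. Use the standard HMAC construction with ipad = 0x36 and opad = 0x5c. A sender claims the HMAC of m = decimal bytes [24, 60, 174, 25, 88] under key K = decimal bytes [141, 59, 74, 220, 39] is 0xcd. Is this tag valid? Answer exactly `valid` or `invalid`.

invalid

Key decimal bytes [141, 59, 74, 220, 39] = 8d 3b 4a dc 27 is 5 bytes ≤ B = 6; zero-pad to 6 bytes: K' = 8d 3b 4a dc 27 00.
K' ⊕ ipad = bb 0d 7c ea 11 36; K' ⊕ opad = d1 67 16 80 7b 5c.
Inner hash: sum = 187+13+124+234+17+54+24+60+174+25+88 = 1000; mod 256 = 232 → e8.
Outer hash (recomputed tag): sum = 209+103+22+128+123+92+232 = 909; mod 256 = 141 → 8d.
Recomputed tag = 8d; claimed = cd → mismatch.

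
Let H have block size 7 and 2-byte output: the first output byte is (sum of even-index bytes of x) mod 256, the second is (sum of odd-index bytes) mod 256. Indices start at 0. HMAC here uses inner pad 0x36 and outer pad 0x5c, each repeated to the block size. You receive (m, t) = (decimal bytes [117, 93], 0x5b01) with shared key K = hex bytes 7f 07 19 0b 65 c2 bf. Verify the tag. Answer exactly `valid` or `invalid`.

valid

Key hex bytes 7f 07 19 0b 65 c2 bf is exactly B = 7 bytes: K' = 7f 07 19 0b 65 c2 bf.
K' ⊕ ipad = 49 31 2f 3d 53 f4 89; K' ⊕ opad = 23 5b 45 57 39 9e e3.
Inner hash: even-index sum = 433 mod 256 = 177; odd-index sum = 471 mod 256 = 215 → b1 d7.
Outer hash (recomputed tag): even-index sum = 603 mod 256 = 91; odd-index sum = 513 mod 256 = 1 → 5b 01.
Recomputed tag = 5b01; claimed = 5b01 → match.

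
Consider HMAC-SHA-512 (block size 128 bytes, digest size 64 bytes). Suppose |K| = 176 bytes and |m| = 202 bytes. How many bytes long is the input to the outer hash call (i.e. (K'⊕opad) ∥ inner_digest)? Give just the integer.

192

Key is 176 > 128 bytes, so it is hashed to 64 bytes then zero-padded to 128: |K'| = 128.
Outer input = (K'⊕opad) ∥ H(inner) → 128 + 64 = 192 bytes.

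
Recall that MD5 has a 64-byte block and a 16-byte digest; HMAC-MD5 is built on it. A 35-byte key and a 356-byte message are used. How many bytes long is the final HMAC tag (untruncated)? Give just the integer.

16

The tag is one MD5 digest: 16 bytes.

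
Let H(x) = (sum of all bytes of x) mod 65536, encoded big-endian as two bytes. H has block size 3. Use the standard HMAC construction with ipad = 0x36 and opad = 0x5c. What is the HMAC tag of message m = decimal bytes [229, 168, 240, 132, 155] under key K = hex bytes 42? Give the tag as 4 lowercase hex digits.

Key hex bytes 42 is 1 byte ≤ B = 3; zero-pad to 3 bytes: K' = 42 00 00.
K' ⊕ ipad = 74 36 36.  K' ⊕ opad = 1e 5c 5c.
Inner input = (K'⊕ipad) ∥ m = 74 36 36 ∥ e5 a8 f0 84 9b.
Inner hash: sum = 116+54+54+229+168+240+132+155 = 1148 → 04 7c.
Outer input = (K'⊕opad) ∥ inner = 1e 5c 5c ∥ 04 7c.
Outer hash (tag): sum = 30+92+92+4+124 = 342 → 01 56.

0156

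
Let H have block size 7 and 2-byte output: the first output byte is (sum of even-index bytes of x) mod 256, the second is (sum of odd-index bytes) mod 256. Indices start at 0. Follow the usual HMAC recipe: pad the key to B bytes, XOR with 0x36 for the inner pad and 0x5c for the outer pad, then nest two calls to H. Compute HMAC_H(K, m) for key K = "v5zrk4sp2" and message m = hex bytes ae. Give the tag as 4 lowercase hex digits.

07a7

Key "v5zrk4sp2" = 76 35 7a 72 6b 34 73 70 32 is 9 bytes > B = 7, so hash it first: H(key) = 00 4b, then zero-pad to 7 bytes: K' = 00 4b 00 00 00 00 00.
K' ⊕ ipad = 36 7d 36 36 36 36 36.  K' ⊕ opad = 5c 17 5c 5c 5c 5c 5c.
Inner input = (K'⊕ipad) ∥ m = 36 7d 36 36 36 36 36 ∥ ae.
Inner hash: even-index sum = 216 mod 256 = 216; odd-index sum = 407 mod 256 = 151 → d8 97.
Outer input = (K'⊕opad) ∥ inner = 5c 17 5c 5c 5c 5c 5c ∥ d8 97.
Outer hash (tag): even-index sum = 519 mod 256 = 7; odd-index sum = 423 mod 256 = 167 → 07 a7.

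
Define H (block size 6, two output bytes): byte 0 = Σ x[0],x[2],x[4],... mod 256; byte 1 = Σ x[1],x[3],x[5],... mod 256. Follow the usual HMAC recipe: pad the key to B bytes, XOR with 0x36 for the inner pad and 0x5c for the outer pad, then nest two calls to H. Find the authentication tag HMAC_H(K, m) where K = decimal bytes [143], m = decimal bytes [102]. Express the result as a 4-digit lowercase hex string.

16b6

Key decimal bytes [143] = 8f is 1 byte ≤ B = 6; zero-pad to 6 bytes: K' = 8f 00 00 00 00 00.
K' ⊕ ipad = b9 36 36 36 36 36.  K' ⊕ opad = d3 5c 5c 5c 5c 5c.
Inner input = (K'⊕ipad) ∥ m = b9 36 36 36 36 36 ∥ 66.
Inner hash: even-index sum = 395 mod 256 = 139; odd-index sum = 162 mod 256 = 162 → 8b a2.
Outer input = (K'⊕opad) ∥ inner = d3 5c 5c 5c 5c 5c ∥ 8b a2.
Outer hash (tag): even-index sum = 534 mod 256 = 22; odd-index sum = 438 mod 256 = 182 → 16 b6.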